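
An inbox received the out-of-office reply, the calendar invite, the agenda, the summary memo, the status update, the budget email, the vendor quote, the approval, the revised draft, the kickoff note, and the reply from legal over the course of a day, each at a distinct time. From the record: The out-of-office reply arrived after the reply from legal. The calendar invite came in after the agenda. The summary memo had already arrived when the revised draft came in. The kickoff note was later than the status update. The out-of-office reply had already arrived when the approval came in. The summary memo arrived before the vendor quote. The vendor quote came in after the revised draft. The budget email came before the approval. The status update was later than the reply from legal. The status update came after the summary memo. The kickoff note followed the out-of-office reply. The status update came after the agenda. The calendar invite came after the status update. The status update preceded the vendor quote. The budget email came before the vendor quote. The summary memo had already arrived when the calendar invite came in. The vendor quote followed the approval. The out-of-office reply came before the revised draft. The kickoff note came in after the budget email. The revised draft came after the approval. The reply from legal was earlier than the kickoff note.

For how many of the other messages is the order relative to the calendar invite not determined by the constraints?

6

Forced before the calendar invite: the agenda, the reply from legal, the status update, and the summary memo.
That leaves the approval, the budget email, the kickoff note, the out-of-office reply, the revised draft, and the vendor quote with no forced order relative to the calendar invite — 6.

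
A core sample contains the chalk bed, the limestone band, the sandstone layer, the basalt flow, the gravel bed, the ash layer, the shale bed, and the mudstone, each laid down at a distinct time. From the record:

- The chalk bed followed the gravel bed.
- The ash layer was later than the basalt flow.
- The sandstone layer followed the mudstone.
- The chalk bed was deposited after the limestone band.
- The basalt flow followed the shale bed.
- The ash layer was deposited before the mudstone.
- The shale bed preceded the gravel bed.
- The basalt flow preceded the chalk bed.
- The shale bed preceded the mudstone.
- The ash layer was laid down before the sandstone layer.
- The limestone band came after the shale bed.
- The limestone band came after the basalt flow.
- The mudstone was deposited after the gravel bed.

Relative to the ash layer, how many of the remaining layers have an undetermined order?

3

Forced before the ash layer: the basalt flow and the shale bed; forced after the ash layer: the mudstone and the sandstone layer.
That leaves the chalk bed, the gravel bed, and the limestone band with no forced order relative to the ash layer — 3.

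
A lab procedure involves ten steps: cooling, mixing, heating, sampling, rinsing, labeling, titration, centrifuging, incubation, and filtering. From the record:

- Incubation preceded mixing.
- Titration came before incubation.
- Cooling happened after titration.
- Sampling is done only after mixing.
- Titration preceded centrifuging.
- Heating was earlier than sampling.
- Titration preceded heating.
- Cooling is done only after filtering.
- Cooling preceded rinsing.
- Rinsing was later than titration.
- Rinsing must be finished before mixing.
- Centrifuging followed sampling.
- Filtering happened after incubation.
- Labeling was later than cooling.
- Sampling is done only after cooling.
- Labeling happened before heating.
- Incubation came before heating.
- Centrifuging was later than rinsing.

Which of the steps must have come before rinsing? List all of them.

Directly stated before rinsing: cooling and titration.
Filtering reaches rinsing via filtering → cooling → rinsing.
Incubation reaches rinsing via incubation → filtering → cooling → rinsing.

cooling, filtering, incubation, titration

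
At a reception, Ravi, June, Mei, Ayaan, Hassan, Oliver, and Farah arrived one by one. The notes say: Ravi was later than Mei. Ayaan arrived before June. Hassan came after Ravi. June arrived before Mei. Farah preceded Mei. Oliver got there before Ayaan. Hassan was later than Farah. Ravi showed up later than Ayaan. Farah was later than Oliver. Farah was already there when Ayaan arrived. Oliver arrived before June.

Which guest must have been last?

Hassan

Every other guest has a chain of constraints placing them before Hassan, so Hassan is last.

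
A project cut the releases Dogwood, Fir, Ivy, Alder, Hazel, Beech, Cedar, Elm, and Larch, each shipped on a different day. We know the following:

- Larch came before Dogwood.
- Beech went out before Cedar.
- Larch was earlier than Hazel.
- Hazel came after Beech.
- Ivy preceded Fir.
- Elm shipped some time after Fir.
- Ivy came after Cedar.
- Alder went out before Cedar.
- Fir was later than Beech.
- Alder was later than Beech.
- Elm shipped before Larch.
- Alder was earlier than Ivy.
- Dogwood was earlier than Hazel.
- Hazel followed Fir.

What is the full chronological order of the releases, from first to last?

The constraints fix every adjacent pair, so only one ordering works:
Beech → Alder → Cedar → Ivy → Fir → Elm → Larch → Dogwood → Hazel.

Beech, Alder, Cedar, Ivy, Fir, Elm, Larch, Dogwood, Hazel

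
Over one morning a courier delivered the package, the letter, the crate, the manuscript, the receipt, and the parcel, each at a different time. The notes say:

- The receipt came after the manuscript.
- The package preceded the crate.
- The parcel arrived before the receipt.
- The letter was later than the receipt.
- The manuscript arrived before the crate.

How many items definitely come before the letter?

3

Directly stated before the letter: the receipt.
The manuscript reaches the letter via the manuscript → the receipt → the letter.
The parcel reaches the letter via the parcel → the receipt → the letter.
No chain forces the crate (or any of the others) ahead of the letter.
That's the manuscript, the parcel, and the receipt — 3 in all.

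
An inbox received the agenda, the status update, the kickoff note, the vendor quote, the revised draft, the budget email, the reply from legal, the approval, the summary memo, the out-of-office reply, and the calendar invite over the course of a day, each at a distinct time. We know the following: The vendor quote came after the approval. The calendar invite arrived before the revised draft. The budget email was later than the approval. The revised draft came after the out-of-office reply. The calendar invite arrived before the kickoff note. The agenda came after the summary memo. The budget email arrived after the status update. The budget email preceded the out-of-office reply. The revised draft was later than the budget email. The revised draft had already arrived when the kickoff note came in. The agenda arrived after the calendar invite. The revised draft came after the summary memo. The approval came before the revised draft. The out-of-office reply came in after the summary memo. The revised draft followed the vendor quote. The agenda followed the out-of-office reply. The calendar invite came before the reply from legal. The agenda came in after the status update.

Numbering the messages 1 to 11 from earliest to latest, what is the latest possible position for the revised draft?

10

The revised draft must come before the kickoff note — 1 message forced after it.
Everything else can be placed before the revised draft in some valid order, so the revised draft can sit as late as position 11 − 1 = 10.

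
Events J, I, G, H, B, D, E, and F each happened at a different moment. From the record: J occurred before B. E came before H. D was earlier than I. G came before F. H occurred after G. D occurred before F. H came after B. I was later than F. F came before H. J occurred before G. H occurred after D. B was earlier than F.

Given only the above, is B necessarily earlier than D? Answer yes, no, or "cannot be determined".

No chain of stated constraints runs from B to D, and none runs from D to B either.
So the relative order of B and D is not fixed by the given facts.

cannot be determined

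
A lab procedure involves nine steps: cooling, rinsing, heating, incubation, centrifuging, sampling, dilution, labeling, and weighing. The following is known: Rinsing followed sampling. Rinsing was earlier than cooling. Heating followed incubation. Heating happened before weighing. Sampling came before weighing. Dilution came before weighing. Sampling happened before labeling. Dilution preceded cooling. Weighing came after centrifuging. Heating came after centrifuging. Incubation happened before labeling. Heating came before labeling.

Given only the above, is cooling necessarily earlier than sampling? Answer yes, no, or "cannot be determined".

Tracing the constraints gives sampling → rinsing → cooling, so sampling must come before cooling.
That means cooling cannot be before sampling.

no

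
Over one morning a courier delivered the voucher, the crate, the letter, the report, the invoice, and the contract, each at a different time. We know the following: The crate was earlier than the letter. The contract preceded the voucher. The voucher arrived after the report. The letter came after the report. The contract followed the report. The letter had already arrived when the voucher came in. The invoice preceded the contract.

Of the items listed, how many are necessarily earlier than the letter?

2

Directly stated before the letter: the crate and the report.
No chain forces the invoice (or any of the others) ahead of the letter.
That's the crate and the report — 2 in all.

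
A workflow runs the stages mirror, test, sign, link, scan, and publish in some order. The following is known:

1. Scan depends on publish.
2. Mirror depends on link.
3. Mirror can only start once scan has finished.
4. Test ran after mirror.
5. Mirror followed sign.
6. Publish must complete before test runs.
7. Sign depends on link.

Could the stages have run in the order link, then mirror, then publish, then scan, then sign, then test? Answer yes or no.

no

The constraints require sign before mirror, but in the proposed sequence mirror appears ahead of sign. That one violation is enough.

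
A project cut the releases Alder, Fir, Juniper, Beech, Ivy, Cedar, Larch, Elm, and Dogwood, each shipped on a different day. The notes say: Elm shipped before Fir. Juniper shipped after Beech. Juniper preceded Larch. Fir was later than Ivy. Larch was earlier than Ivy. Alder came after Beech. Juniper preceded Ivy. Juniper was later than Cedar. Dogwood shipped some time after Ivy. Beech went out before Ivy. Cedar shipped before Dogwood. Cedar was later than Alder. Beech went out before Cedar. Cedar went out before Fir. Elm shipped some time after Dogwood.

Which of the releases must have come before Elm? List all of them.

Directly stated before Elm: Dogwood.
Alder reaches Elm via Alder → Cedar → Dogwood → Elm.
Beech reaches Elm via Beech → Ivy → Dogwood → Elm.
Cedar reaches Elm via Cedar → Dogwood → Elm.
Likewise Ivy, Juniper, and Larch each reach Elm by chaining the stated constraints.
No chain forces Fir ahead of Elm.

Alder, Beech, Cedar, Dogwood, Ivy, Juniper, Larch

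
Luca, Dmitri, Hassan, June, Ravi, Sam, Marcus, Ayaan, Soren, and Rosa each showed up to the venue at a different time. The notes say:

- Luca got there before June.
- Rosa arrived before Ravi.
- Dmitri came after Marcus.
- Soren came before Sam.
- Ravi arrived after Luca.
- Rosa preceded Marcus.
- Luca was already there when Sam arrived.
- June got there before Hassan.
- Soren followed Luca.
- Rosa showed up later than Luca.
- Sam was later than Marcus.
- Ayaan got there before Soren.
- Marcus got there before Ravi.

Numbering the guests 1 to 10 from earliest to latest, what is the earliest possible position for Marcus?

Luca and Rosa must both come before Marcus — 2 forced predecessors.
Nothing else is forced ahead of Marcus, so their earliest slot is position 2 + 1 = 3.

3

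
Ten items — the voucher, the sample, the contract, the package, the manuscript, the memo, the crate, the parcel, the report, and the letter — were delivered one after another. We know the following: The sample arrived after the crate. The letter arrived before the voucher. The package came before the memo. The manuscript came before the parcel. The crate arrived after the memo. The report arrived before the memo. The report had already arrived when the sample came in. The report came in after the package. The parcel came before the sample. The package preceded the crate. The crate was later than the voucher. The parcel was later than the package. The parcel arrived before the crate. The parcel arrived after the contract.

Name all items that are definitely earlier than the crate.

Directly stated before the crate: the memo, the package, the parcel, and the voucher.
The contract reaches the crate via the contract → the parcel → the crate.
The letter reaches the crate via the letter → the voucher → the crate.
The manuscript reaches the crate via the manuscript → the parcel → the crate.
Likewise the report reaches the crate by chaining the stated constraints.
No chain forces the sample ahead of the crate.

the contract, the letter, the manuscript, the memo, the package, the parcel, the report, the voucher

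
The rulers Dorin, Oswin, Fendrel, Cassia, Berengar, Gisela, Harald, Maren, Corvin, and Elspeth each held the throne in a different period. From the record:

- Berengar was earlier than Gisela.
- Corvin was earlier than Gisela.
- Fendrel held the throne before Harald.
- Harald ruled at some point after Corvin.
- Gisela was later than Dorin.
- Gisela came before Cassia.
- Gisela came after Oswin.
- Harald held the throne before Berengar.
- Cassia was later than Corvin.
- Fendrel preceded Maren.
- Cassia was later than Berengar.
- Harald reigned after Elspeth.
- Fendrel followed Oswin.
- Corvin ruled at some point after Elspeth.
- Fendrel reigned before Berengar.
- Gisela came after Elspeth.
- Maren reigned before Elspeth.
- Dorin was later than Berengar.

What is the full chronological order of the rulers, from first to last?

Oswin, Fendrel, Maren, Elspeth, Corvin, Harald, Berengar, Dorin, Gisela, Cassia

The constraints fix every adjacent pair, so only one ordering works:
Oswin → Fendrel → Maren → Elspeth → Corvin → Harald → Berengar → Dorin → Gisela → Cassia.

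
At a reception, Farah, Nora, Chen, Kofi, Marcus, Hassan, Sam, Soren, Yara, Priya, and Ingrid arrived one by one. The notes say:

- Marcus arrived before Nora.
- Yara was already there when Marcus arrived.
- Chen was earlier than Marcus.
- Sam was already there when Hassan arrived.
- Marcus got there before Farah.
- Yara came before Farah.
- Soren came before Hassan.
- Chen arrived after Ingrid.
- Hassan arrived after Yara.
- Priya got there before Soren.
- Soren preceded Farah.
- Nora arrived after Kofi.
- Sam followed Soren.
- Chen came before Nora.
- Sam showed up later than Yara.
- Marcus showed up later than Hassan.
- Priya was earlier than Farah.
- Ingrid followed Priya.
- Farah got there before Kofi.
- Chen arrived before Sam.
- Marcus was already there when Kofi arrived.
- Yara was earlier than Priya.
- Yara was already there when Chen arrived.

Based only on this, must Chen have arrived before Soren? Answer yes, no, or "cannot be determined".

cannot be determined

No chain of stated constraints runs from Chen to Soren, and none runs from Soren to Chen either.
So the relative order of Chen and Soren is not fixed by the given facts.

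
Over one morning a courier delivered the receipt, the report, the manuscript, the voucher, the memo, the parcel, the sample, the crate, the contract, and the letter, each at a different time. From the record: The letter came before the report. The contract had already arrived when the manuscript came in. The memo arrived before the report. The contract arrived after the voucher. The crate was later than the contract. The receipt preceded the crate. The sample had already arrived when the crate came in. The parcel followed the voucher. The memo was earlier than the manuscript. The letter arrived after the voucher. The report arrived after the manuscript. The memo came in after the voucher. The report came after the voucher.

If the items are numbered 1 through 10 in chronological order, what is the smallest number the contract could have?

2

The voucher must come before the contract — 1 forced predecessor.
Nothing else is forced ahead of the contract, so its earliest slot is position 1 + 1 = 2.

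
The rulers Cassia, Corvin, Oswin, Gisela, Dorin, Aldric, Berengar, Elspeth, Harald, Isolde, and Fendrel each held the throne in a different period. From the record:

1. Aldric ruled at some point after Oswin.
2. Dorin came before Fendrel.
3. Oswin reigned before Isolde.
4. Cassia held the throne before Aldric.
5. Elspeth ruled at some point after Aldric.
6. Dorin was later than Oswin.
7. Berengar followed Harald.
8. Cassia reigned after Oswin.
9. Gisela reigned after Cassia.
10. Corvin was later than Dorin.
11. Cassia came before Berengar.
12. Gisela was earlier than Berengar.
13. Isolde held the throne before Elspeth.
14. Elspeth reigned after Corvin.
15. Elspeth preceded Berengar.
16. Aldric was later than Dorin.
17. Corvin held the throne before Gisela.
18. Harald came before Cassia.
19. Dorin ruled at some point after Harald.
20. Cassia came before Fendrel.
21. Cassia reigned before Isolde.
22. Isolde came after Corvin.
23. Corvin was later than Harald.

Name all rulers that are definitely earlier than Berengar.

Aldric, Cassia, Corvin, Dorin, Elspeth, Gisela, Harald, Isolde, Oswin

Directly stated before Berengar: Cassia, Elspeth, Gisela, and Harald.
Aldric reaches Berengar via Aldric → Elspeth → Berengar.
Corvin reaches Berengar via Corvin → Gisela → Berengar.
Dorin reaches Berengar via Dorin → Corvin → Gisela → Berengar.
Likewise Isolde and Oswin each reach Berengar by chaining the stated constraints.
No chain forces Fendrel ahead of Berengar.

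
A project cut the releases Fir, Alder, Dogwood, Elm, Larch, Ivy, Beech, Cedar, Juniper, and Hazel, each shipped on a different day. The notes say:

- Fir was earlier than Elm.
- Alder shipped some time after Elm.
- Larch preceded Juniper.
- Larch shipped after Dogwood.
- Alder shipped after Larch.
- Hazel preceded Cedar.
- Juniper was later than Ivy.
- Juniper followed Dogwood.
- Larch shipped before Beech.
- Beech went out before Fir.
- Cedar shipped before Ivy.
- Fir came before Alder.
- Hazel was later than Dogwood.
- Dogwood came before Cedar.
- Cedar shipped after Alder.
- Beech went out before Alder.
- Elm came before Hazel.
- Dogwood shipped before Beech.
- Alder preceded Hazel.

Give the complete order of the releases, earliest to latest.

Dogwood, Larch, Beech, Fir, Elm, Alder, Hazel, Cedar, Ivy, Juniper

The constraints fix every adjacent pair, so only one ordering works:
Dogwood → Larch → Beech → Fir → Elm → Alder → Hazel → Cedar → Ivy → Juniper.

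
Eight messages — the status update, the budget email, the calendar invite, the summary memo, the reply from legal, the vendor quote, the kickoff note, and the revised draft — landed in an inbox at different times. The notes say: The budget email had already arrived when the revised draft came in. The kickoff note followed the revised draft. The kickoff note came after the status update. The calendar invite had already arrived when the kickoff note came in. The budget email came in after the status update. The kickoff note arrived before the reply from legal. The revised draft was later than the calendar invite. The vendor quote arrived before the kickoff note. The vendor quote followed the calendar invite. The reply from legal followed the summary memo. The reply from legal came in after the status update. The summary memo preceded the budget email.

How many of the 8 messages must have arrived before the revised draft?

Directly stated before the revised draft: the budget email and the calendar invite.
The status update reaches the revised draft via the status update → the budget email → the revised draft.
The summary memo reaches the revised draft via the summary memo → the budget email → the revised draft.
That's the budget email, the calendar invite, the status update, and the summary memo — 4 in all.

4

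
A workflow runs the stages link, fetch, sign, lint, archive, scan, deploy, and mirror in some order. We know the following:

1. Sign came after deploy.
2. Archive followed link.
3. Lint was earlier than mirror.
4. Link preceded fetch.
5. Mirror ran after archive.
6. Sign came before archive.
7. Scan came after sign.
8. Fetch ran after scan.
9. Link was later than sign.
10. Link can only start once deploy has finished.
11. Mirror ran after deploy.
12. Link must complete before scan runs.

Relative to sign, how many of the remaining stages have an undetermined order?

1

Forced before sign: deploy; forced after sign: archive, fetch, link, mirror, and scan.
That leaves lint with no forced order relative to sign — 1.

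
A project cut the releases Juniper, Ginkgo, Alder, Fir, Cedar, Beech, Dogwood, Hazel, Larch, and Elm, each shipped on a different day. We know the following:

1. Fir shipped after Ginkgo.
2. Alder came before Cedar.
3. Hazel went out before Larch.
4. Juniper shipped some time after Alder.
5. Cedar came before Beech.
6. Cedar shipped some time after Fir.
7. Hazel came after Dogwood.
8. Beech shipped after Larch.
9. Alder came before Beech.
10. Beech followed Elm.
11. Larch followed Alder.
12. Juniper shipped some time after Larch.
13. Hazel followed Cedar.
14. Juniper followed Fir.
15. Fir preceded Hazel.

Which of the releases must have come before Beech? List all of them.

Alder, Cedar, Dogwood, Elm, Fir, Ginkgo, Hazel, Larch

Directly stated before Beech: Alder, Cedar, Elm, and Larch.
Dogwood reaches Beech via Dogwood → Hazel → Larch → Beech.
Fir reaches Beech via Fir → Cedar → Beech.
Ginkgo reaches Beech via Ginkgo → Fir → Cedar → Beech.
Likewise Hazel reaches Beech by chaining the stated constraints.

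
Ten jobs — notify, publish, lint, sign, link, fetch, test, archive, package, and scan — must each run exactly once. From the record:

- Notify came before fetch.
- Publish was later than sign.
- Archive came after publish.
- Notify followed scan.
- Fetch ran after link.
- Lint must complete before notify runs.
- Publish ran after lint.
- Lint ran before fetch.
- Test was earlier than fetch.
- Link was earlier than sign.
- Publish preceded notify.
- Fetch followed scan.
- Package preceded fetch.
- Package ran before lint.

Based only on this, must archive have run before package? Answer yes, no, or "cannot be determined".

no

Tracing the constraints gives package → lint → publish → archive, so package must come before archive.
That means archive cannot be before package.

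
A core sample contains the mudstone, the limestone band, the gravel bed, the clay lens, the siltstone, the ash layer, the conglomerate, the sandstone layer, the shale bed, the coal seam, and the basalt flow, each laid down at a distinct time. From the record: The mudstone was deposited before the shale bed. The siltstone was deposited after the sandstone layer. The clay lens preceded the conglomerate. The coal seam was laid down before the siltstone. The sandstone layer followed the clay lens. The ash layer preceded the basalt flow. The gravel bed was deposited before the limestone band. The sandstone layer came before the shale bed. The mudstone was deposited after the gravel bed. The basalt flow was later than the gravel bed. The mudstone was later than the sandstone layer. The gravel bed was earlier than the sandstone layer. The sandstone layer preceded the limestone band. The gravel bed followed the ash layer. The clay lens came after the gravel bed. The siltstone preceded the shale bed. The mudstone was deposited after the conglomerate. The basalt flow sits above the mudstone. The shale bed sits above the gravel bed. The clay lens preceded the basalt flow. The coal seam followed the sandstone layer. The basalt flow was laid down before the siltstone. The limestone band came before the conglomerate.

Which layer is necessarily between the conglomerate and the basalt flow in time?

the mudstone

Tracing the constraints gives the conglomerate → the mudstone → the basalt flow, so the mudstone sits after the conglomerate and before the basalt flow.
No other layer is forced both after the conglomerate and before the basalt flow.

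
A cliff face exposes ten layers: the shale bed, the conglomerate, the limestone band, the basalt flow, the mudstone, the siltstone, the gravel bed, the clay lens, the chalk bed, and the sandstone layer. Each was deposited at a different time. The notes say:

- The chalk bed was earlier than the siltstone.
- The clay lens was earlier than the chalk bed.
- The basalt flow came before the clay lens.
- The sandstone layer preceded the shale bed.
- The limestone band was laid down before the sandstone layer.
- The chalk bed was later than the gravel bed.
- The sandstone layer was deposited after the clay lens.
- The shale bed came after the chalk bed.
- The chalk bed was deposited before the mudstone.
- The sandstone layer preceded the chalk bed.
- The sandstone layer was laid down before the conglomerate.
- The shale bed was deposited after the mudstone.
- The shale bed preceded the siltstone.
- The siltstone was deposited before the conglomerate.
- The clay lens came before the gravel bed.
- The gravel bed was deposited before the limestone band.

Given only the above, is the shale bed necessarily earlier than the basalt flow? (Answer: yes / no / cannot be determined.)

Tracing the constraints gives the basalt flow → the clay lens → the sandstone layer → the shale bed, so the basalt flow must come before the shale bed.
That means the shale bed cannot be before the basalt flow.

no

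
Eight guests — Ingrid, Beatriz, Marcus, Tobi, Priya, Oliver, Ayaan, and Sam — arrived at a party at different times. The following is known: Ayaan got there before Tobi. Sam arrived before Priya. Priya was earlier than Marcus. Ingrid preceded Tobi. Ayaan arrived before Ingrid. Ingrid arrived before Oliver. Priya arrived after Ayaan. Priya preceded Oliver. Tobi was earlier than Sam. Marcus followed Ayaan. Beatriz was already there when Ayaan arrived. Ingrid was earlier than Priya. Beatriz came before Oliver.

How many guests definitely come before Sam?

Directly stated before Sam: Tobi.
Ayaan reaches Sam via Ayaan → Tobi → Sam.
Beatriz reaches Sam via Beatriz → Ayaan → Tobi → Sam.
Ingrid reaches Sam via Ingrid → Tobi → Sam.
That's Ayaan, Beatriz, Ingrid, and Tobi — 4 in all.

4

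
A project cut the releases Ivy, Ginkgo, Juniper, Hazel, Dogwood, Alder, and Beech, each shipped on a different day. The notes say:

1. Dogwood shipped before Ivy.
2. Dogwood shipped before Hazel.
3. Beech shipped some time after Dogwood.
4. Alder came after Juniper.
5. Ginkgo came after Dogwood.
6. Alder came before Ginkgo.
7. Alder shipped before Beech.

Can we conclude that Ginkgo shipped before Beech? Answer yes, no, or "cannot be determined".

No chain of stated constraints runs from Ginkgo to Beech, and none runs from Beech to Ginkgo either.
So the relative order of Ginkgo and Beech is not fixed by the given facts.

cannot be determined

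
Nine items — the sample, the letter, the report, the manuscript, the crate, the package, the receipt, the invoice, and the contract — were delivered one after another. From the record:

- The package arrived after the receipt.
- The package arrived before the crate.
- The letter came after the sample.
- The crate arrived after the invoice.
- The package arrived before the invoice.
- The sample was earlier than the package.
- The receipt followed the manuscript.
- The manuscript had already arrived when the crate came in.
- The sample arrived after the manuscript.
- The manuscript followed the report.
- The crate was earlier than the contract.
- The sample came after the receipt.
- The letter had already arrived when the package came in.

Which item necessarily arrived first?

The report has a chain of constraints placing it before every other item, so the report must be first.

the report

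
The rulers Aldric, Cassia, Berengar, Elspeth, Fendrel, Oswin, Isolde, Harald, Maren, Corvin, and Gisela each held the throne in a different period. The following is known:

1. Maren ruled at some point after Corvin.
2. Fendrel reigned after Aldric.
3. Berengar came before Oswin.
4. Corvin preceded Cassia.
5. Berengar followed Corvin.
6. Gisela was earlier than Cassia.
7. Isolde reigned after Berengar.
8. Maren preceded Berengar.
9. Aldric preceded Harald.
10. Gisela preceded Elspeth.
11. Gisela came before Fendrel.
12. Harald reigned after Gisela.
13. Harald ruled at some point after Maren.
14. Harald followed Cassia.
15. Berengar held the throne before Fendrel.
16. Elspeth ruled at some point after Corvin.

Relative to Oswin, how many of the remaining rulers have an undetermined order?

Forced before Oswin: Berengar, Corvin, and Maren.
That leaves Aldric, Cassia, Elspeth, Fendrel, Gisela, Harald, and Isolde with no forced order relative to Oswin — 7.

7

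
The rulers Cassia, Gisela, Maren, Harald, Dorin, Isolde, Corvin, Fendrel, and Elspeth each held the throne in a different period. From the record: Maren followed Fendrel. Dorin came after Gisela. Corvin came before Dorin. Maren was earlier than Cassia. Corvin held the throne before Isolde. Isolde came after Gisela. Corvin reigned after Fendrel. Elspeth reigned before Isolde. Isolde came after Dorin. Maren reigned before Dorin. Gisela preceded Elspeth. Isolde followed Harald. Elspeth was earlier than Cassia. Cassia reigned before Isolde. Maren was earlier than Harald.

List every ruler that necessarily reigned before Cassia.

Elspeth, Fendrel, Gisela, Maren

Directly stated before Cassia: Elspeth and Maren.
Fendrel reaches Cassia via Fendrel → Maren → Cassia.
Gisela reaches Cassia via Gisela → Elspeth → Cassia.
No chain forces Isolde (or any of the others) ahead of Cassia.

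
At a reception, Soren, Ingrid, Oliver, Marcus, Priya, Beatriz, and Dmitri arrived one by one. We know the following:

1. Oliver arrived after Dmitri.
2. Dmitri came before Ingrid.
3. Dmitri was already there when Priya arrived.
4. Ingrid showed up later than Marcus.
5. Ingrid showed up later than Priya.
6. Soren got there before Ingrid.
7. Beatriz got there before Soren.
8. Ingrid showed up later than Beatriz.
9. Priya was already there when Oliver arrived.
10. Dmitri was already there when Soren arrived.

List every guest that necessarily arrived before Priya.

Directly stated before Priya: Dmitri.

Dmitri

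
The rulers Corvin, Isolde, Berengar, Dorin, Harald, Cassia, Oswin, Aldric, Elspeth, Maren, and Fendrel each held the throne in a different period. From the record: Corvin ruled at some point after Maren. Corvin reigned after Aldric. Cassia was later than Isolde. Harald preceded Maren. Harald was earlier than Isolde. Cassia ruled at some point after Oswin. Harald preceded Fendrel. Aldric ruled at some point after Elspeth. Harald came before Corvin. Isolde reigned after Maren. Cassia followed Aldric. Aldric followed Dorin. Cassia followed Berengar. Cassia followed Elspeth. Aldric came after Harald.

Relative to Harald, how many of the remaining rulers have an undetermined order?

4

Forced after Harald: Aldric, Cassia, Corvin, Fendrel, Isolde, and Maren.
That leaves Berengar, Dorin, Elspeth, and Oswin with no forced order relative to Harald — 4.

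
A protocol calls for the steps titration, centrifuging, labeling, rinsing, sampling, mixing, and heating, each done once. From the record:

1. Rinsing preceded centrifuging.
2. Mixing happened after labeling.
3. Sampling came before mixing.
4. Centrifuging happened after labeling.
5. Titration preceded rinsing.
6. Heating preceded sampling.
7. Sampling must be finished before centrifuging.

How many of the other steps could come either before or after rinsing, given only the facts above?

4

Forced before rinsing: titration; forced after rinsing: centrifuging.
That leaves heating, labeling, mixing, and sampling with no forced order relative to rinsing — 4.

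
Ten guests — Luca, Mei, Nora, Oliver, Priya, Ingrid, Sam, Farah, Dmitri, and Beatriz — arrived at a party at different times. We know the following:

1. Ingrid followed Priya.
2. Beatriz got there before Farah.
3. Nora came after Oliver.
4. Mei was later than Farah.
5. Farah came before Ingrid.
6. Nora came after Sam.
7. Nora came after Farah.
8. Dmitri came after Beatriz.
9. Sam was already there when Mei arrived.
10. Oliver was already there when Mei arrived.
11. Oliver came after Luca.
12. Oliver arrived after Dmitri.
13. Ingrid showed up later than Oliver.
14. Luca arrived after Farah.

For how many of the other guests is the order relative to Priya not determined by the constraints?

8

Forced after Priya: Ingrid.
That leaves Beatriz, Dmitri, Farah, Luca, Mei, Nora, Oliver, and Sam with no forced order relative to Priya — 8.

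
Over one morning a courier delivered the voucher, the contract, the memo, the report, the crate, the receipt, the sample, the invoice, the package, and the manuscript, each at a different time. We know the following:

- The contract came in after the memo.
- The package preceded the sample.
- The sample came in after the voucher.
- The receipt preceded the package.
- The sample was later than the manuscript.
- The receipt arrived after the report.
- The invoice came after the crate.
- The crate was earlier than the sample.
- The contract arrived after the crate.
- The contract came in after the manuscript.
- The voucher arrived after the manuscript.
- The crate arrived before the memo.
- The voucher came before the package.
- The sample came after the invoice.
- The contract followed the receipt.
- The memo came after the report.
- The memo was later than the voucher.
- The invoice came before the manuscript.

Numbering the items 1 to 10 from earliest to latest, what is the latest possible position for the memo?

9

The memo must come before the contract — 1 item forced after it.
Everything else can be placed before the memo in some valid order, so the memo can sit as late as position 10 − 1 = 9.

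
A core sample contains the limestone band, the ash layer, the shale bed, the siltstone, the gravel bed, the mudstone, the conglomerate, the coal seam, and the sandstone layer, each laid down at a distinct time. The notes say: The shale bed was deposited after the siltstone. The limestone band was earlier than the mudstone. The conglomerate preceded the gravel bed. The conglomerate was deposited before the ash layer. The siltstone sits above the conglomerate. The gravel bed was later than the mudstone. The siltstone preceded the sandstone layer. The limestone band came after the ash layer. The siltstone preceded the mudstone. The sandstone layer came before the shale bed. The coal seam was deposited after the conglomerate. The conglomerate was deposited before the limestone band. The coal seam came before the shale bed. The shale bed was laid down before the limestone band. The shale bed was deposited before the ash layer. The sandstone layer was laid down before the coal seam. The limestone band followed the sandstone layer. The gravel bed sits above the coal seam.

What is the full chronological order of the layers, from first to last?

The constraints fix every adjacent pair, so only one ordering works:
the conglomerate → the siltstone → the sandstone layer → the coal seam → the shale bed → the ash layer → the limestone band → the mudstone → the gravel bed.

the conglomerate, the siltstone, the sandstone layer, the coal seam, the shale bed, the ash layer, the limestone band, the mudstone, the gravel bed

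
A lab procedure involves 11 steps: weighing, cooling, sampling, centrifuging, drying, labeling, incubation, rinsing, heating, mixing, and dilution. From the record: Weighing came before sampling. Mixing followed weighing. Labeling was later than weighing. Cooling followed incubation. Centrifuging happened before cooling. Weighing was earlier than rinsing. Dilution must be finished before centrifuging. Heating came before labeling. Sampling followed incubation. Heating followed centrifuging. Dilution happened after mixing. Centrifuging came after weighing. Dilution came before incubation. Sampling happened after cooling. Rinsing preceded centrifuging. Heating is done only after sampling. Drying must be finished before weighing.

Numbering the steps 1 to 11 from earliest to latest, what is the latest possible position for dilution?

Dilution must come before centrifuging, cooling, heating, incubation, labeling, and sampling — 6 steps forced after it.
Everything else can be placed before dilution in some valid order, so dilution can sit as late as position 11 − 6 = 5.

5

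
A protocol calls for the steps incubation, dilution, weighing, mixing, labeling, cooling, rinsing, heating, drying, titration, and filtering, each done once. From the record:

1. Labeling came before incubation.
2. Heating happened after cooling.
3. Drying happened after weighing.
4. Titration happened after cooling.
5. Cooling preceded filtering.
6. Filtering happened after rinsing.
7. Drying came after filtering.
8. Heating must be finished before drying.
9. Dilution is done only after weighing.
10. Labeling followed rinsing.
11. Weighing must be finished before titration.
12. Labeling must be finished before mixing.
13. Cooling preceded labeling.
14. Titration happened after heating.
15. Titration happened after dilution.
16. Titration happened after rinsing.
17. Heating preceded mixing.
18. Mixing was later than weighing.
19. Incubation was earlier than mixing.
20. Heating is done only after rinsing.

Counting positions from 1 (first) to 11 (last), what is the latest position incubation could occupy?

Incubation must come before mixing — 1 step forced after it.
Everything else can be placed before incubation in some valid order, so incubation can sit as late as position 11 − 1 = 10.

10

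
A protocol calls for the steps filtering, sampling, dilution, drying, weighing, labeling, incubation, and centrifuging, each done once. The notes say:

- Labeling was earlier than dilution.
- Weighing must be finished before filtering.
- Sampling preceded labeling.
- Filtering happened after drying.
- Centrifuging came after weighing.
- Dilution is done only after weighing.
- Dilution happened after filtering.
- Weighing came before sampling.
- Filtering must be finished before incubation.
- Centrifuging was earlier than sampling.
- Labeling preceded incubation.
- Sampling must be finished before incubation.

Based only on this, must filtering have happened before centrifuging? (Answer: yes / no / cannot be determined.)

No chain of stated constraints runs from filtering to centrifuging, and none runs from centrifuging to filtering either.
So the relative order of filtering and centrifuging is not fixed by the given facts.

cannot be determined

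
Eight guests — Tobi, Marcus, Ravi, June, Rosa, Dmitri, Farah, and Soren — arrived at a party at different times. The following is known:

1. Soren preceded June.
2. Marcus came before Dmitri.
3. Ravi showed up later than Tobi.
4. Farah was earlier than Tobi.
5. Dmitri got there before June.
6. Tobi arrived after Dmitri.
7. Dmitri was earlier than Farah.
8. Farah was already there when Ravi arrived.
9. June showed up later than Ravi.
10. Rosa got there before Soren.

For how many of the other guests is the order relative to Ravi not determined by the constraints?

2

Forced before Ravi: Dmitri, Farah, Marcus, and Tobi; forced after Ravi: June.
That leaves Rosa and Soren with no forced order relative to Ravi — 2.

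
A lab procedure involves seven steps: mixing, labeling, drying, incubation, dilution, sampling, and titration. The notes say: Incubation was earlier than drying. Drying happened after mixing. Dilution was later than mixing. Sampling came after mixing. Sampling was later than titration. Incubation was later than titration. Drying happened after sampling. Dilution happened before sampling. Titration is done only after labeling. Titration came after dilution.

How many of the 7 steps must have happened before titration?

Directly stated before titration: dilution and labeling.
Mixing reaches titration via mixing → dilution → titration.
That's dilution, labeling, and mixing — 3 in all.

3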